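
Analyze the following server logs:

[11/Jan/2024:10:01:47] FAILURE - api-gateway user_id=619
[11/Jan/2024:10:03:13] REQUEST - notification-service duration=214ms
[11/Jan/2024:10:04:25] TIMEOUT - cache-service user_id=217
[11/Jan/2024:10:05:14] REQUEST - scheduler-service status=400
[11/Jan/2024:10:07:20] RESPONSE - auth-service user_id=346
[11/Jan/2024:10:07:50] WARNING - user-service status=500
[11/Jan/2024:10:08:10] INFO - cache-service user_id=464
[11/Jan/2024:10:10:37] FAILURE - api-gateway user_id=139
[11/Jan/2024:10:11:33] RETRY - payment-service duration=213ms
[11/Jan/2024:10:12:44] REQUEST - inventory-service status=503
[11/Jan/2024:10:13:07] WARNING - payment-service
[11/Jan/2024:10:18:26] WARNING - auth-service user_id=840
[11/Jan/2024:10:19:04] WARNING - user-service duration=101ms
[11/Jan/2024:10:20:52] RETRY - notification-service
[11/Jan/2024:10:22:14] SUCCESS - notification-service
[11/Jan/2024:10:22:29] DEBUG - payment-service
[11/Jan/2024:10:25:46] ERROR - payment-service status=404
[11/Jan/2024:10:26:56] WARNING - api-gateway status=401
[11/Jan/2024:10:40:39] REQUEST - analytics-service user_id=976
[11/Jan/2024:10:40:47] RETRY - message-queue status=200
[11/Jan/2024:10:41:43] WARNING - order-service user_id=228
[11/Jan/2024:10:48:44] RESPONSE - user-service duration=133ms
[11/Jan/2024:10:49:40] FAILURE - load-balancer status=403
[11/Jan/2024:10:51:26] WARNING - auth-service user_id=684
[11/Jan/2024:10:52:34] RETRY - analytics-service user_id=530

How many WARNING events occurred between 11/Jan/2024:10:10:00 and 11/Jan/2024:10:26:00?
3

To count events in the time window:

1. Window boundaries: 11/Jan/2024:10:10:00 to 11/Jan/2024:10:26:00
2. Filter for WARNING events within this window
3. Count matching events: 3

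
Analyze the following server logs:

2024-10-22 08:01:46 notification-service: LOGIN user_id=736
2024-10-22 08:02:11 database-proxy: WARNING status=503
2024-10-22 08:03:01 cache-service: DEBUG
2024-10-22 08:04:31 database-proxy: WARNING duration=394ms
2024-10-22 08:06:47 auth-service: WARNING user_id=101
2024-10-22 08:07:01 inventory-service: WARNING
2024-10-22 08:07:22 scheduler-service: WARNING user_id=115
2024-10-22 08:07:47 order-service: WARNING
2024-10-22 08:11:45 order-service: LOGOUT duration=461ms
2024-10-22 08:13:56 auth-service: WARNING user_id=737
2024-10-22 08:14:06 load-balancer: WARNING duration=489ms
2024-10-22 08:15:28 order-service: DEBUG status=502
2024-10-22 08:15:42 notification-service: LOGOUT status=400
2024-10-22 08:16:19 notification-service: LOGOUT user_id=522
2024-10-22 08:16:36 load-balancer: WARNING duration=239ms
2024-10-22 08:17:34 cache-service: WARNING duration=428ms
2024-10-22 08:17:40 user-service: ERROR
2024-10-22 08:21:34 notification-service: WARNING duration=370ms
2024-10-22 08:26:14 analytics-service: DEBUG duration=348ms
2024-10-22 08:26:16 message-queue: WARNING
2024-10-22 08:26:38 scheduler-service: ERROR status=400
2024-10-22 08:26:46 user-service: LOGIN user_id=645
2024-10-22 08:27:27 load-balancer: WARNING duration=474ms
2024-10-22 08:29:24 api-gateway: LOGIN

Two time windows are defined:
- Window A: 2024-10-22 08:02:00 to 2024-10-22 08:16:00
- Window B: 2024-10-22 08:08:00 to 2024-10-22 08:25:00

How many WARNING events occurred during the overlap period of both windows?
2

To find overlap events:

1. Window A: 2024-10-22 08:02:00 to 2024-10-22 08:16:00
2. Window B: 2024-10-22 08:08:00 to 2024-10-22 08:25:00
3. Overlap period: 2024-10-22 08:08:00 to 2024-10-22 08:16:00
4. Count WARNING events in overlap: 2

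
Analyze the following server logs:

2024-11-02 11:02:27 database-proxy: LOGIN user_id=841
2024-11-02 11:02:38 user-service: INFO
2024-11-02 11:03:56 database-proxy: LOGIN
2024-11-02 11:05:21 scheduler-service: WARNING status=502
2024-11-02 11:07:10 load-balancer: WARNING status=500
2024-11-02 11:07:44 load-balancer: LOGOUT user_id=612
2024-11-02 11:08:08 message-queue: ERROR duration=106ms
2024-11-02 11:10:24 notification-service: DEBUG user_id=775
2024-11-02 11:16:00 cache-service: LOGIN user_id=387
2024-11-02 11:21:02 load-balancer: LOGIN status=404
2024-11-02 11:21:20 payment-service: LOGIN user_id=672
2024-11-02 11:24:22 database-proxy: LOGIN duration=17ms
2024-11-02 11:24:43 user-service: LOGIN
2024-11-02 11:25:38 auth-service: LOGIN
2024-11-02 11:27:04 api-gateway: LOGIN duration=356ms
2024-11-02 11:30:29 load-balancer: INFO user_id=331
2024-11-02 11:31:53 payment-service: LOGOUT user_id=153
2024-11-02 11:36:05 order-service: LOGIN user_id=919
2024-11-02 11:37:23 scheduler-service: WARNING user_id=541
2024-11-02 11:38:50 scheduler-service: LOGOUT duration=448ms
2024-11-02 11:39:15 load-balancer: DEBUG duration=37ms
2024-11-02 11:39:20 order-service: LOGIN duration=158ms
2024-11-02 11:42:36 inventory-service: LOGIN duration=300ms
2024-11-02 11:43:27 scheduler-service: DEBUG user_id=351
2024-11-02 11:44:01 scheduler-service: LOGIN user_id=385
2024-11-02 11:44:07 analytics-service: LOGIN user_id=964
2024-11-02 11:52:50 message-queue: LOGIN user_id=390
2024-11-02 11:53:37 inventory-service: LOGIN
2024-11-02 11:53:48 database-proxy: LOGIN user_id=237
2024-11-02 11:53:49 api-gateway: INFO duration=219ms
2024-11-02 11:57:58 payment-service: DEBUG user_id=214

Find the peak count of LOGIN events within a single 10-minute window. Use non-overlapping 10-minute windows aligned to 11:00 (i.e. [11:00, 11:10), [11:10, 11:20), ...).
6

To find the burst window:

1. Divide the log period into non-overlapping 10-minute windows starting at 11:00
2. Count LOGIN events in each window
3. Find the window with maximum count
4. Maximum events in a window: 6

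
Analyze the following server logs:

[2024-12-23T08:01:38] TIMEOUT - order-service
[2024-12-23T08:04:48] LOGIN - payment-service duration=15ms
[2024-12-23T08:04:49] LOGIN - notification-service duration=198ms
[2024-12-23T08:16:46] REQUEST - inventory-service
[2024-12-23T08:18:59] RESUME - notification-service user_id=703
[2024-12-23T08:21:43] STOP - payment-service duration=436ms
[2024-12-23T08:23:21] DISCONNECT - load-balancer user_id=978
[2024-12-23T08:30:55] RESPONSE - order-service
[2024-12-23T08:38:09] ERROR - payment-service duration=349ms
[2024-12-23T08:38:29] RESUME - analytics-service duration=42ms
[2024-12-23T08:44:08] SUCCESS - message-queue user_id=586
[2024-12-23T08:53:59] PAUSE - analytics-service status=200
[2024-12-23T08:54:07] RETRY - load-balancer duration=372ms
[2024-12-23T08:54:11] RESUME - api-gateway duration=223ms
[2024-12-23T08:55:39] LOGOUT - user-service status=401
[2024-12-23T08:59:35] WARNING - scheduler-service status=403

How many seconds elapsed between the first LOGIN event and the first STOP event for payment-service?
1015

To find the time between events:

1. Locate the first LOGIN event for payment-service: 2024-12-23T08:04:48
2. Locate the first STOP event for payment-service: 2024-12-23T08:21:43
3. Calculate the difference: 2024-12-23T08:21:43 - 2024-12-23T08:04:48 = 1015 seconds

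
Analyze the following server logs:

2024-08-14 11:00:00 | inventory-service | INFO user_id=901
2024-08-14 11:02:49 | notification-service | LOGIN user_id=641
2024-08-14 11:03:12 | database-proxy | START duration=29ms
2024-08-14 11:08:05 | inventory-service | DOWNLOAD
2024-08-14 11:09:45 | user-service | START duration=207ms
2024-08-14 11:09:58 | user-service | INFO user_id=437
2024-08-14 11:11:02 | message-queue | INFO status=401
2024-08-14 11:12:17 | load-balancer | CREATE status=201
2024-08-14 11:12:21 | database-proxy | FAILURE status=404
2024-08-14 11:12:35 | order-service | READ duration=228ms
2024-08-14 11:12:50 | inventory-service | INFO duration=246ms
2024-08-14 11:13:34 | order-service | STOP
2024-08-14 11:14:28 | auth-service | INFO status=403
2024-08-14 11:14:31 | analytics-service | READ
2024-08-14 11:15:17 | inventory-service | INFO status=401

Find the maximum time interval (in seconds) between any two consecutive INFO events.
598

To find the longest gap:

1. Extract all INFO events in chronological order
2. Calculate time differences between consecutive events
3. Find the maximum difference
4. Longest gap: 598 seconds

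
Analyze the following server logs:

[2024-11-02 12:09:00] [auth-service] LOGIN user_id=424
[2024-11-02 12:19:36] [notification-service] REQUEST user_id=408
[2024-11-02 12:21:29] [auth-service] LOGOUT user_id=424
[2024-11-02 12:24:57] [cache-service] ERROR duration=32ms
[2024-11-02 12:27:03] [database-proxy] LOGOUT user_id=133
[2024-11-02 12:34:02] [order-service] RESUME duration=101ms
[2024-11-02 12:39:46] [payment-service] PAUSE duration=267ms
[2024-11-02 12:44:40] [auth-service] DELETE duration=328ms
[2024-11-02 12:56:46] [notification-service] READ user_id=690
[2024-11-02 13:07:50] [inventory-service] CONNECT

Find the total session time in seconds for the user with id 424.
749

To calculate session duration:

1. Find LOGIN event for user_id=424: 2024-11-02 12:09:00
2. Find LOGOUT event for user_id=424: 2024-11-02 12:21:29
3. Session duration: 2024-11-02 12:21:29 - 2024-11-02 12:09:00 = 749 seconds (12 minutes)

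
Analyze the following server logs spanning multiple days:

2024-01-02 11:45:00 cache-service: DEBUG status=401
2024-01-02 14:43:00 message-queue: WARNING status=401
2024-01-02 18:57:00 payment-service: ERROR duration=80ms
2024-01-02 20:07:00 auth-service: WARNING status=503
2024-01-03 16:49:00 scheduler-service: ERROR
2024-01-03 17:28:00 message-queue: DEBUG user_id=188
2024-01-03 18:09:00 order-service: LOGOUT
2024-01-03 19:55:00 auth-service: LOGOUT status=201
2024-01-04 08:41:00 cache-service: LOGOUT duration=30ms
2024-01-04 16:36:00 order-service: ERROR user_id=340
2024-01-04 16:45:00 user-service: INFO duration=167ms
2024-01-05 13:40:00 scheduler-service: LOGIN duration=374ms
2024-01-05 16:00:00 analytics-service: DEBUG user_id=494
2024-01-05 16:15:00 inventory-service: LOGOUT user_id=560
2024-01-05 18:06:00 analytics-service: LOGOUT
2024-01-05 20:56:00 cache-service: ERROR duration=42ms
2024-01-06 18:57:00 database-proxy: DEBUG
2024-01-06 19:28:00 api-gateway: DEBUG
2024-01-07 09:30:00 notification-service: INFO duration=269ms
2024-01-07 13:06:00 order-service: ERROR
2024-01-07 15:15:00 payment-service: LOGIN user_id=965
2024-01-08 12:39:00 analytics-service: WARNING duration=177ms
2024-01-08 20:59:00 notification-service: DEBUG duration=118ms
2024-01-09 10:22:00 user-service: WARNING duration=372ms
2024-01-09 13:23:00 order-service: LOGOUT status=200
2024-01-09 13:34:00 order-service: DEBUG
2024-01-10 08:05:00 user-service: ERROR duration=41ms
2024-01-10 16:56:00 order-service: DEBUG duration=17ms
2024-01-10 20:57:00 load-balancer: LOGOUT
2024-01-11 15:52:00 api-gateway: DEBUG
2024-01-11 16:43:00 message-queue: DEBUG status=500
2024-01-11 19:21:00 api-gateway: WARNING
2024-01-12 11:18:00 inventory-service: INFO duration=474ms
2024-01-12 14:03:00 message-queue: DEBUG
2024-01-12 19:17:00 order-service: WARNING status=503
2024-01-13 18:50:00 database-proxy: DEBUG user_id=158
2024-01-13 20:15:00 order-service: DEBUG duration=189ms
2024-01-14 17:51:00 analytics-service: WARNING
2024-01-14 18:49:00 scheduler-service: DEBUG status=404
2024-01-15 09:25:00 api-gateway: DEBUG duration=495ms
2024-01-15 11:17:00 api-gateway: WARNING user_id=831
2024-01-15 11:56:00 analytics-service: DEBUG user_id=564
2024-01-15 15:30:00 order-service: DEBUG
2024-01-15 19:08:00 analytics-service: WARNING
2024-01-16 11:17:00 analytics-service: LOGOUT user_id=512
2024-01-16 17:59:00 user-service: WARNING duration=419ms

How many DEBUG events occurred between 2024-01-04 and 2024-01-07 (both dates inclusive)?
3

To filter by date range:

1. Date range: 2024-01-04 through 2024-01-07, both dates inclusive
2. Filter for DEBUG events whose date falls in this range
3. Count matching events: 3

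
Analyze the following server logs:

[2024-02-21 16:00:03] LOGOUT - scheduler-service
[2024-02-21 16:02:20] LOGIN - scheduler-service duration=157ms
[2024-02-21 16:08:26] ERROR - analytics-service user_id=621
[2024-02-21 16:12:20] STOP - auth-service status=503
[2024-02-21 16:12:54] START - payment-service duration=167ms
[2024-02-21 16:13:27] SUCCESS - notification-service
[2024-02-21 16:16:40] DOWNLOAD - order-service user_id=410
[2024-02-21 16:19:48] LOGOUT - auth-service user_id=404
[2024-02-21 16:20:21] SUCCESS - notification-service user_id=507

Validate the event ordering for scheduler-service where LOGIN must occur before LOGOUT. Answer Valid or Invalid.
Invalid

To validate ordering:

1. Required order: LOGIN → LOGOUT
2. Rule: LOGIN must occur before LOGOUT
3. Check actual order of events for scheduler-service
4. Result: Invalid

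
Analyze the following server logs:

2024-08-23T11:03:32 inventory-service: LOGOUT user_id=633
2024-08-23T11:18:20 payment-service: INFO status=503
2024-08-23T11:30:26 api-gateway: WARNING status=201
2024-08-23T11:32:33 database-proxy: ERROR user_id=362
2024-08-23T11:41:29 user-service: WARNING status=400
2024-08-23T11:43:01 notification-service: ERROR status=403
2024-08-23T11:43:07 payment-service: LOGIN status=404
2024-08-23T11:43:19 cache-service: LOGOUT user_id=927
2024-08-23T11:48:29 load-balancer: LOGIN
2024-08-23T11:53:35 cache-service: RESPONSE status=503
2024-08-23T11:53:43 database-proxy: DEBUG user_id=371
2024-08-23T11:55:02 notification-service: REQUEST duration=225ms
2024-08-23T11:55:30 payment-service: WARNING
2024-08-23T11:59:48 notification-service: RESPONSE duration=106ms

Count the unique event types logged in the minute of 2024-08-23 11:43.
3

To count unique event types:

1. Filter events in the minute starting at 2024-08-23 11:43
2. Extract event types from matching entries
3. Count unique types: 3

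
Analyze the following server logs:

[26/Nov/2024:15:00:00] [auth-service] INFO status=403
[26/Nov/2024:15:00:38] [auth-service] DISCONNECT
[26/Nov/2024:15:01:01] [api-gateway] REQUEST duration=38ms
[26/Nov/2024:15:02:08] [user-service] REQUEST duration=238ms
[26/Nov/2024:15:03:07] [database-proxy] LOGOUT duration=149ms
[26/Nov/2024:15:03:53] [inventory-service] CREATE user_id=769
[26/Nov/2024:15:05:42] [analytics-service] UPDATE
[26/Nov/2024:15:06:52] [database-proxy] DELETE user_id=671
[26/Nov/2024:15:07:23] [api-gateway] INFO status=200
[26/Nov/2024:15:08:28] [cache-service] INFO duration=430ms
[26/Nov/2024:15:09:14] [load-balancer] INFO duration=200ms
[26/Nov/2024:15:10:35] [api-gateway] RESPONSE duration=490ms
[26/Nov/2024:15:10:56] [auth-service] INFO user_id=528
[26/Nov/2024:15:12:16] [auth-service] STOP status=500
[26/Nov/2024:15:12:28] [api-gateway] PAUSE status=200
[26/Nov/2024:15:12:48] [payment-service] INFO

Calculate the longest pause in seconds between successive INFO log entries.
443

To find the longest gap:

1. Extract all INFO events in chronological order
2. Calculate time differences between consecutive events
3. Find the maximum difference
4. Longest gap: 443 seconds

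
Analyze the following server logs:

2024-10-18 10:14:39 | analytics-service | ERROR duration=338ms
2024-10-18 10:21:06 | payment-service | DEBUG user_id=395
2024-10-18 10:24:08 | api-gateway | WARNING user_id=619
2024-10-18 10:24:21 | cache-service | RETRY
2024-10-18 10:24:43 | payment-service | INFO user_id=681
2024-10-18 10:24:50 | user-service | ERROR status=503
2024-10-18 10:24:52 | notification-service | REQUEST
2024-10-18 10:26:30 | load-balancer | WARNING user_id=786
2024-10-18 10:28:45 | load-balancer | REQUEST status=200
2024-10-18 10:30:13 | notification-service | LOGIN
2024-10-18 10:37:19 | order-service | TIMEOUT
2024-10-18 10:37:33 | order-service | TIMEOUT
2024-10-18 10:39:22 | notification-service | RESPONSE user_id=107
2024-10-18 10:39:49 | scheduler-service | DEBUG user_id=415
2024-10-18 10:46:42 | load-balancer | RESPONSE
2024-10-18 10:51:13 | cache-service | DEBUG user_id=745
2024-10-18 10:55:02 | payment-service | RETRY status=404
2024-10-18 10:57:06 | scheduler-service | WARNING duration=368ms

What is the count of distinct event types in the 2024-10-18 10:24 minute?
5

To count unique event types:

1. Filter events in the minute starting at 2024-10-18 10:24
2. Extract event types from matching entries
3. Count unique types: 5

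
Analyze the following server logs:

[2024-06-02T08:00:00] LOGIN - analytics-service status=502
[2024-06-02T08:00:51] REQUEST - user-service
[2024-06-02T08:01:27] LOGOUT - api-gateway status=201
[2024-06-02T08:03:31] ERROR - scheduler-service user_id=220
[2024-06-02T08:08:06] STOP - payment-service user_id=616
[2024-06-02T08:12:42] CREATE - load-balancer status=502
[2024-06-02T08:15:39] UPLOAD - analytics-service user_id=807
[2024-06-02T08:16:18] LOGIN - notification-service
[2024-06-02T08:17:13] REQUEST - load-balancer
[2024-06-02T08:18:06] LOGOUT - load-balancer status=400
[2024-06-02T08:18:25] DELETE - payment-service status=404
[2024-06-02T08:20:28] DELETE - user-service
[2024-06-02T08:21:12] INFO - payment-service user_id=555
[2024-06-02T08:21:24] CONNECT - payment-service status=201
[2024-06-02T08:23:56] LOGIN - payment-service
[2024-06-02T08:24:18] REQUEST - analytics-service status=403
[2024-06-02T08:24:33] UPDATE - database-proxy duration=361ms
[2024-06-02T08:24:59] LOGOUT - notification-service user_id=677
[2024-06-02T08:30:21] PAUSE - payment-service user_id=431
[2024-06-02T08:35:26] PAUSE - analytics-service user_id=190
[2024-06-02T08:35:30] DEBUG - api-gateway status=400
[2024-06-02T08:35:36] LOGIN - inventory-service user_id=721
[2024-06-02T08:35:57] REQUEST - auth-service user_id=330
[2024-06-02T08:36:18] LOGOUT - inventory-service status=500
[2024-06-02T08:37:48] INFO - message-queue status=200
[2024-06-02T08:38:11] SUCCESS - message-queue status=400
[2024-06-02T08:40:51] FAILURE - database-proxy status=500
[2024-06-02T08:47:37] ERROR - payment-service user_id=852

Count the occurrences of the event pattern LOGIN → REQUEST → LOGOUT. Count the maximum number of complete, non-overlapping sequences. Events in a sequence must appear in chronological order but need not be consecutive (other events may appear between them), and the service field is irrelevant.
4

To count sequences:

1. Look for pattern: LOGIN → REQUEST → LOGOUT
2. Greedily scan the log in chronological order, matching each sequence element in turn (ignoring service)
3. Each time the full pattern completes, increment the count and restart matching from the next event
4. Complete non-overlapping sequences found: 4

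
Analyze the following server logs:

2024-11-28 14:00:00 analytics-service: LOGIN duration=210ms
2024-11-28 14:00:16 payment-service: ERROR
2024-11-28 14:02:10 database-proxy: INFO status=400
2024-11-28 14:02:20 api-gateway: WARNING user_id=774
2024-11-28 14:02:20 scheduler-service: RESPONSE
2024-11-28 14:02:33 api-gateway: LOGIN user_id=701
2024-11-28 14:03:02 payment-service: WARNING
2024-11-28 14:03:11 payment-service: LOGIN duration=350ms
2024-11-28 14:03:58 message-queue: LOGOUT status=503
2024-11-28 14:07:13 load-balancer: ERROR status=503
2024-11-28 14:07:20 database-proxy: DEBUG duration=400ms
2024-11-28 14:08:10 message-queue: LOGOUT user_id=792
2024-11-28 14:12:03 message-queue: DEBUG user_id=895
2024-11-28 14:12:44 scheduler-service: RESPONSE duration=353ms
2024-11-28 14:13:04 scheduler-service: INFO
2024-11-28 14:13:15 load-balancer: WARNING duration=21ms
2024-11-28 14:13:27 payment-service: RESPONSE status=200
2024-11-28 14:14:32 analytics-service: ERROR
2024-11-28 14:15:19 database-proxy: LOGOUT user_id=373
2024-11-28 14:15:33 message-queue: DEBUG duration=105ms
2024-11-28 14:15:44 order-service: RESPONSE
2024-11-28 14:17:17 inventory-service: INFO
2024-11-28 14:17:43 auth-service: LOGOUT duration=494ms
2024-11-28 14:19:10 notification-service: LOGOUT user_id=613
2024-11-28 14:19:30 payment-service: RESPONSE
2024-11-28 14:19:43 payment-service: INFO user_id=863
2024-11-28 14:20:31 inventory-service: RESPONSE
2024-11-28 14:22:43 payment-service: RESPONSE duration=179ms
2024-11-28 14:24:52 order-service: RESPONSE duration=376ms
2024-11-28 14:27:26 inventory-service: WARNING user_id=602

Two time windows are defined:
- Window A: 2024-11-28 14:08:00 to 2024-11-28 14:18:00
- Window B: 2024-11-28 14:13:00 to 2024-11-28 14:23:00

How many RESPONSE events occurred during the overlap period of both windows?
2

To find overlap events:

1. Window A: 2024-11-28 14:08:00 to 2024-11-28 14:18:00
2. Window B: 2024-11-28 14:13:00 to 2024-11-28 14:23:00
3. Overlap period: 2024-11-28 14:13:00 to 2024-11-28 14:18:00
4. Count RESPONSE events in overlap: 2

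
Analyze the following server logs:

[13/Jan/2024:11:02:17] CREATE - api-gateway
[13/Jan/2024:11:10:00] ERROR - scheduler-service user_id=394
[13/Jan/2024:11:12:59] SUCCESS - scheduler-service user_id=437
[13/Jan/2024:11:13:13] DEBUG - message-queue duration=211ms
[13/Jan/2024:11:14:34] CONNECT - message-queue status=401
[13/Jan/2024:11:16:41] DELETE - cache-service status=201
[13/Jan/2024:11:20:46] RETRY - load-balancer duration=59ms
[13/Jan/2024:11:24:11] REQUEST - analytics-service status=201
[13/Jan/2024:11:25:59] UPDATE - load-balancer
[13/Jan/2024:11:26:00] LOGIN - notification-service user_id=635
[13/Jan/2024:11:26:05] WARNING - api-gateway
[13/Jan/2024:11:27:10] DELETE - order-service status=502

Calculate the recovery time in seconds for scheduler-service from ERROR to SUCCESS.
179

To calculate recovery time:

1. Find ERROR event for scheduler-service: 13/Jan/2024:11:10:00
2. Find next SUCCESS event for scheduler-service: 13/Jan/2024:11:12:59
3. Recovery time: 13/Jan/2024:11:12:59 - 13/Jan/2024:11:10:00 = 179 seconds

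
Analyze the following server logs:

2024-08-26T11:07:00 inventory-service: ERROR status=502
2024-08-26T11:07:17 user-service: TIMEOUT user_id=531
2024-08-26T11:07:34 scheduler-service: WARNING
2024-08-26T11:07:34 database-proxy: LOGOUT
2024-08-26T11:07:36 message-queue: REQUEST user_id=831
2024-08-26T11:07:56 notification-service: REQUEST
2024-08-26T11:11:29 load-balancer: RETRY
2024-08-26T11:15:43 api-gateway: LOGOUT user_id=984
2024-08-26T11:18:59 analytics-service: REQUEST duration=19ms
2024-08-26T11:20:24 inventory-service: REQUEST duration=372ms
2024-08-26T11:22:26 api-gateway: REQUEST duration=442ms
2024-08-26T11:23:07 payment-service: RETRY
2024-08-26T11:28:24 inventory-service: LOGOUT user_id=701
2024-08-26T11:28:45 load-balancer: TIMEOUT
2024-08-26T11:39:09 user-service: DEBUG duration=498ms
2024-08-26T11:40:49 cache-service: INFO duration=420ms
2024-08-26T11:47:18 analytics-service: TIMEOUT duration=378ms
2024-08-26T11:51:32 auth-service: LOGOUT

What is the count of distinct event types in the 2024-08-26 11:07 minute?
5

To count unique event types:

1. Filter events in the minute starting at 2024-08-26 11:07
2. Extract event types from matching entries
3. Count unique types: 5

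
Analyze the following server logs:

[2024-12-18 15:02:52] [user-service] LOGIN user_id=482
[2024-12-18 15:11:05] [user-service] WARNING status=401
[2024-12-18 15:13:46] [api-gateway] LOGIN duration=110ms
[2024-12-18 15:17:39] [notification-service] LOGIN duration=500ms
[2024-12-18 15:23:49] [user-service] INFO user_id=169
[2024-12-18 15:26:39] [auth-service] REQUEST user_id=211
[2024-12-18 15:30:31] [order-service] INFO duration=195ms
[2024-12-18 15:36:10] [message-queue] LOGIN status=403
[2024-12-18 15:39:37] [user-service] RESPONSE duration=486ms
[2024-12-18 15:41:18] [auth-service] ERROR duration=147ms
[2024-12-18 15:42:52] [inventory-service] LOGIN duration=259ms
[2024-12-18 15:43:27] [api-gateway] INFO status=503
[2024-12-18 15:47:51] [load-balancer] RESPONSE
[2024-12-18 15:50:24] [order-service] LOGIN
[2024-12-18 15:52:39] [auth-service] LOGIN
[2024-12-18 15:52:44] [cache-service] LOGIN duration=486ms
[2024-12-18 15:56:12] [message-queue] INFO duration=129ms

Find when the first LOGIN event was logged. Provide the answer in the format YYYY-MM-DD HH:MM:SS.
2024-12-18 15:02:52

To find the first event:

1. Filter for all LOGIN events
2. Sort by timestamp
3. Select the first one
4. Timestamp: 2024-12-18 15:02:52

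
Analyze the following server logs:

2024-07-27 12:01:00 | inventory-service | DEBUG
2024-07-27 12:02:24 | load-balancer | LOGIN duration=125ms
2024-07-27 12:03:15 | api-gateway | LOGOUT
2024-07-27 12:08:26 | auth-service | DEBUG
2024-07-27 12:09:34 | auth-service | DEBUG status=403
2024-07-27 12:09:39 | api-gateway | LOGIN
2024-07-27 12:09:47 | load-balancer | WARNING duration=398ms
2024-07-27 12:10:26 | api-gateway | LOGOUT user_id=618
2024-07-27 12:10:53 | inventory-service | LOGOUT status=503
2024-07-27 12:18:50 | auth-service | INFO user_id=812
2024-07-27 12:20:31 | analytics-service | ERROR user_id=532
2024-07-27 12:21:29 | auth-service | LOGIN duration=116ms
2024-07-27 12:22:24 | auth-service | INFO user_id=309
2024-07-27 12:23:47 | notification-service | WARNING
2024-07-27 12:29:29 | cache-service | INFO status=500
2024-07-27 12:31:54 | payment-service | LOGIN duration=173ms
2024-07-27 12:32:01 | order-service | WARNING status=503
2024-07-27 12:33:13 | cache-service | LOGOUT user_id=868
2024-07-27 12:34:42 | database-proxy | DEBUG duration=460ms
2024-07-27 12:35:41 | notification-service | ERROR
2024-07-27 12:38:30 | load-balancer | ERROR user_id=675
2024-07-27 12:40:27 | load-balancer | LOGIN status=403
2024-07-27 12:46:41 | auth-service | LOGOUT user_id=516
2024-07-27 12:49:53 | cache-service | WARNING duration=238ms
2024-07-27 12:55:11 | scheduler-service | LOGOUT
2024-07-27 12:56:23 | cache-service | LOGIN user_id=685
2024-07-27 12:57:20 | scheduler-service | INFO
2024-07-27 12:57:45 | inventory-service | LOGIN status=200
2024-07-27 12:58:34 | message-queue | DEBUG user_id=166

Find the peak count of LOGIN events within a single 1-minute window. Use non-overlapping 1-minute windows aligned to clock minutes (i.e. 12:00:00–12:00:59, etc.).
1

To find the burst window:

1. Divide the log period into non-overlapping 1-minute windows starting at 12:00
2. Count LOGIN events in each window
3. Find the window with maximum count
4. Maximum events in a window: 1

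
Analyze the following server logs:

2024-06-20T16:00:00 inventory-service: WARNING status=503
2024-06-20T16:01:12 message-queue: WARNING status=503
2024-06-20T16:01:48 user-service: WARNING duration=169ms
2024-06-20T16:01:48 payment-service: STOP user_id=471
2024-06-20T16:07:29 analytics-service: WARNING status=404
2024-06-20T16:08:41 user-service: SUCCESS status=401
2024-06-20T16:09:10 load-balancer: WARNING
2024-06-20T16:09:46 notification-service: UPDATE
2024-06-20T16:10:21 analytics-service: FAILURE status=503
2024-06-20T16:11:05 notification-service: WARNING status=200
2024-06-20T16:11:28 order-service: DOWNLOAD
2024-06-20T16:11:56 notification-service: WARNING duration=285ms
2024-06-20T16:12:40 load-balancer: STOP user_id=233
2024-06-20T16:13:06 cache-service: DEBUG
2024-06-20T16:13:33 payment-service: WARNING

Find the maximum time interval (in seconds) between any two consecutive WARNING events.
341

To find the longest gap:

1. Extract all WARNING events in chronological order
2. Calculate time differences between consecutive events
3. Find the maximum difference
4. Longest gap: 341 seconds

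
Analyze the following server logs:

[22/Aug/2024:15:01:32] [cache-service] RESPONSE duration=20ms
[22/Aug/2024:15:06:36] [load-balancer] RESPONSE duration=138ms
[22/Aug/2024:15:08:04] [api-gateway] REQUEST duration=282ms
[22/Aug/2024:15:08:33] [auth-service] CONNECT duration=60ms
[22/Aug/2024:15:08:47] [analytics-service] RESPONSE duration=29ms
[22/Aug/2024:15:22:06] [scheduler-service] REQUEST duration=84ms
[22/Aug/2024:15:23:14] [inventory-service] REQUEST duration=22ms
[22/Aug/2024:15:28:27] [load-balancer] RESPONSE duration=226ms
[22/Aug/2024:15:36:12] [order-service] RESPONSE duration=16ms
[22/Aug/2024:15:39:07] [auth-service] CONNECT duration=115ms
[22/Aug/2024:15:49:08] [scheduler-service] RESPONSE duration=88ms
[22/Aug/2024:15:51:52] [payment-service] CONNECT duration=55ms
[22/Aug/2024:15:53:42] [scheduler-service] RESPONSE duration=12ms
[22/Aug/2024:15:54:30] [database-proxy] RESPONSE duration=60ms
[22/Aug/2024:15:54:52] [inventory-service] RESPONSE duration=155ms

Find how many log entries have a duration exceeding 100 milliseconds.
5

To count timeouts:

1. Threshold: 100ms
2. Extract duration from each log entry
3. Count entries where duration > 100
4. Timeout count: 5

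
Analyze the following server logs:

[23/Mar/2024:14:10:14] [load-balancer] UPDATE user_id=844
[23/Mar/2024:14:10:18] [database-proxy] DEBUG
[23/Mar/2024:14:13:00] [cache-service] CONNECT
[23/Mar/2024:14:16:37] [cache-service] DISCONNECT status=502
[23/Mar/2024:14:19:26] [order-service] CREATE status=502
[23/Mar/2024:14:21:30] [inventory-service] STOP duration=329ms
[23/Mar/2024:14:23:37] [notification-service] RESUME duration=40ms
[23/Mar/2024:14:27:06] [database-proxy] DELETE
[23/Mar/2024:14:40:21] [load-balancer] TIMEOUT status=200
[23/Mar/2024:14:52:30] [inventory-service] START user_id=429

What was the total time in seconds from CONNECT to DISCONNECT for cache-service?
217

To calculate state duration:

1. Find CONNECT event for cache-service: 23/Mar/2024:14:13:00
2. Find DISCONNECT event for cache-service: 23/Mar/2024:14:16:37
3. Calculate duration: 23/Mar/2024:14:16:37 - 23/Mar/2024:14:13:00 = 217 seconds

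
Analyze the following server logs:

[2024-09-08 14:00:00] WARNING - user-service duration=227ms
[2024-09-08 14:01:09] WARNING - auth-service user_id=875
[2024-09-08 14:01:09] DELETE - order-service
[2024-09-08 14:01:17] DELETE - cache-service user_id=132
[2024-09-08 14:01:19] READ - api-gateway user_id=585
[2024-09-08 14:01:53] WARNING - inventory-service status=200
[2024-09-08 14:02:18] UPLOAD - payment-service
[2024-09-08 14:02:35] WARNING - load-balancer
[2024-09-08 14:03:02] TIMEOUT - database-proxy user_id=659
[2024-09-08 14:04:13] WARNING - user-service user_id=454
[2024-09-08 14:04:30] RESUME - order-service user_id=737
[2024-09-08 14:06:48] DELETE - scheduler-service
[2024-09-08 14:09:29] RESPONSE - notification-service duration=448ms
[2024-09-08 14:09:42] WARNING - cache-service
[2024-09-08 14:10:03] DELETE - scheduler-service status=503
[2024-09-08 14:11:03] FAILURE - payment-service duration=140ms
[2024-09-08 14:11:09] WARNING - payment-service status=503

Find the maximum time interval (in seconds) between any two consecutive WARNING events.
329

To find the longest gap:

1. Extract all WARNING events in chronological order
2. Calculate time differences between consecutive events
3. Find the maximum difference
4. Longest gap: 329 seconds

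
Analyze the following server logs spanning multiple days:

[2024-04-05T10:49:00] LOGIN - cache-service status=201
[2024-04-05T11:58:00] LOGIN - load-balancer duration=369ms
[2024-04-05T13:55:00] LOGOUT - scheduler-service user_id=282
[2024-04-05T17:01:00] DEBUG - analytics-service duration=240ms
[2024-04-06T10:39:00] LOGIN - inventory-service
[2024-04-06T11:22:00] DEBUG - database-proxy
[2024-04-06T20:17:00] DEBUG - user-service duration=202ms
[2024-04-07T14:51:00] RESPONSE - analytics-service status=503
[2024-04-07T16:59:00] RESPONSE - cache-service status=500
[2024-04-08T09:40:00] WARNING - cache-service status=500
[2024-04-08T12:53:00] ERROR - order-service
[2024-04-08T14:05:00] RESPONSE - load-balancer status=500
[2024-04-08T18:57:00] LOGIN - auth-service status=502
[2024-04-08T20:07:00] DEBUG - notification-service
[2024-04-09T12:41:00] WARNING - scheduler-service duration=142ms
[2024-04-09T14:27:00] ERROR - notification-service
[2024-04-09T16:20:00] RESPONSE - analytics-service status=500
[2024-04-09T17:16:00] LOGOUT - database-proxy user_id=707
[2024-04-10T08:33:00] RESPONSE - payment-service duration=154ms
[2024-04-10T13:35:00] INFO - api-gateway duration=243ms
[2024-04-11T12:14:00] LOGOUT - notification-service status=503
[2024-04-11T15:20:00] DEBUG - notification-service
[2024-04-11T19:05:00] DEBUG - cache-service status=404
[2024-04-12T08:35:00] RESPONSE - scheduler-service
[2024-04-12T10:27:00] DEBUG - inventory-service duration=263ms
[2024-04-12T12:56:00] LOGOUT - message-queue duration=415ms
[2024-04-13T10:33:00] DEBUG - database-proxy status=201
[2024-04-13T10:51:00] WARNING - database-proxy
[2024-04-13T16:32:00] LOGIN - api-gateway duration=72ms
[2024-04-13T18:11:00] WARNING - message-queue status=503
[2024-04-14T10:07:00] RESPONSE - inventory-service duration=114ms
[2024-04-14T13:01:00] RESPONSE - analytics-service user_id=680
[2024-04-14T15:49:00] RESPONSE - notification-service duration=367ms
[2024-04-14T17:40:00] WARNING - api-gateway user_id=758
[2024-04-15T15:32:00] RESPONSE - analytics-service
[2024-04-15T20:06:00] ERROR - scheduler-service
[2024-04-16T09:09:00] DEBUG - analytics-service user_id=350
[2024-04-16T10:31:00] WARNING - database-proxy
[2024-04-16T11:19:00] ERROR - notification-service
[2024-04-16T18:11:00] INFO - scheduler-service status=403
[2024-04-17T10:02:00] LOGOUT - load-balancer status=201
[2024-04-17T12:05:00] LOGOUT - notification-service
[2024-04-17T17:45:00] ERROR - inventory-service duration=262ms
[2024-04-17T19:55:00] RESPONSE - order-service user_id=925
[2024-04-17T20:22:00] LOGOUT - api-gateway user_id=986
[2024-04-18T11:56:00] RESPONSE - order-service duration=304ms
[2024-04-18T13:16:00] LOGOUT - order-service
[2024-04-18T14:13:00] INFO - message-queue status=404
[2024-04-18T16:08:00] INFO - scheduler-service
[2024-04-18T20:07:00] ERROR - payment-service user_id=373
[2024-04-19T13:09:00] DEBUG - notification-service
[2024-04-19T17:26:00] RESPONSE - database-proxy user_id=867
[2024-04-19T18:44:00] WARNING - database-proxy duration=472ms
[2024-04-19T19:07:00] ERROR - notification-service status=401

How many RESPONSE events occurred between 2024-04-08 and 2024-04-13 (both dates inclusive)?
4

To filter by date range:

1. Date range: 2024-04-08 through 2024-04-13, both dates inclusive
2. Filter for RESPONSE events whose date falls in this range
3. Count matching events: 4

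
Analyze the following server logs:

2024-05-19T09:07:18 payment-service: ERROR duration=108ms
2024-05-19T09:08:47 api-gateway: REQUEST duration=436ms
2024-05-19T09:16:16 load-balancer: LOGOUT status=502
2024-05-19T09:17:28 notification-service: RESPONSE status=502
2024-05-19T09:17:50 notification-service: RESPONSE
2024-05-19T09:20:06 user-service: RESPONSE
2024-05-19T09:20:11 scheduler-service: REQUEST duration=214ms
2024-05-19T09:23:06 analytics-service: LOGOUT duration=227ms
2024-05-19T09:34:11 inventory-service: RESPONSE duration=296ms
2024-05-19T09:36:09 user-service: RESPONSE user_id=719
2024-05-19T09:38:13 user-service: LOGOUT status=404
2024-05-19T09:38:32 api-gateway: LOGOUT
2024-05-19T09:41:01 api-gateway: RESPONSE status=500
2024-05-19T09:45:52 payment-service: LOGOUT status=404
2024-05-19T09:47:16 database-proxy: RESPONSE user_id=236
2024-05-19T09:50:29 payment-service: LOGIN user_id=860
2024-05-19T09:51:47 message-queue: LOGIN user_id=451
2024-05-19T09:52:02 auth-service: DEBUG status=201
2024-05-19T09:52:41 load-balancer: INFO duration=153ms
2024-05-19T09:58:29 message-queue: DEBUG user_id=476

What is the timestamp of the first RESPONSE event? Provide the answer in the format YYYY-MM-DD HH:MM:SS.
2024-05-19 09:17:28

To find the first event:

1. Filter for all RESPONSE events
2. Sort by timestamp
3. Select the first one
4. Timestamp: 2024-05-19 09:17:28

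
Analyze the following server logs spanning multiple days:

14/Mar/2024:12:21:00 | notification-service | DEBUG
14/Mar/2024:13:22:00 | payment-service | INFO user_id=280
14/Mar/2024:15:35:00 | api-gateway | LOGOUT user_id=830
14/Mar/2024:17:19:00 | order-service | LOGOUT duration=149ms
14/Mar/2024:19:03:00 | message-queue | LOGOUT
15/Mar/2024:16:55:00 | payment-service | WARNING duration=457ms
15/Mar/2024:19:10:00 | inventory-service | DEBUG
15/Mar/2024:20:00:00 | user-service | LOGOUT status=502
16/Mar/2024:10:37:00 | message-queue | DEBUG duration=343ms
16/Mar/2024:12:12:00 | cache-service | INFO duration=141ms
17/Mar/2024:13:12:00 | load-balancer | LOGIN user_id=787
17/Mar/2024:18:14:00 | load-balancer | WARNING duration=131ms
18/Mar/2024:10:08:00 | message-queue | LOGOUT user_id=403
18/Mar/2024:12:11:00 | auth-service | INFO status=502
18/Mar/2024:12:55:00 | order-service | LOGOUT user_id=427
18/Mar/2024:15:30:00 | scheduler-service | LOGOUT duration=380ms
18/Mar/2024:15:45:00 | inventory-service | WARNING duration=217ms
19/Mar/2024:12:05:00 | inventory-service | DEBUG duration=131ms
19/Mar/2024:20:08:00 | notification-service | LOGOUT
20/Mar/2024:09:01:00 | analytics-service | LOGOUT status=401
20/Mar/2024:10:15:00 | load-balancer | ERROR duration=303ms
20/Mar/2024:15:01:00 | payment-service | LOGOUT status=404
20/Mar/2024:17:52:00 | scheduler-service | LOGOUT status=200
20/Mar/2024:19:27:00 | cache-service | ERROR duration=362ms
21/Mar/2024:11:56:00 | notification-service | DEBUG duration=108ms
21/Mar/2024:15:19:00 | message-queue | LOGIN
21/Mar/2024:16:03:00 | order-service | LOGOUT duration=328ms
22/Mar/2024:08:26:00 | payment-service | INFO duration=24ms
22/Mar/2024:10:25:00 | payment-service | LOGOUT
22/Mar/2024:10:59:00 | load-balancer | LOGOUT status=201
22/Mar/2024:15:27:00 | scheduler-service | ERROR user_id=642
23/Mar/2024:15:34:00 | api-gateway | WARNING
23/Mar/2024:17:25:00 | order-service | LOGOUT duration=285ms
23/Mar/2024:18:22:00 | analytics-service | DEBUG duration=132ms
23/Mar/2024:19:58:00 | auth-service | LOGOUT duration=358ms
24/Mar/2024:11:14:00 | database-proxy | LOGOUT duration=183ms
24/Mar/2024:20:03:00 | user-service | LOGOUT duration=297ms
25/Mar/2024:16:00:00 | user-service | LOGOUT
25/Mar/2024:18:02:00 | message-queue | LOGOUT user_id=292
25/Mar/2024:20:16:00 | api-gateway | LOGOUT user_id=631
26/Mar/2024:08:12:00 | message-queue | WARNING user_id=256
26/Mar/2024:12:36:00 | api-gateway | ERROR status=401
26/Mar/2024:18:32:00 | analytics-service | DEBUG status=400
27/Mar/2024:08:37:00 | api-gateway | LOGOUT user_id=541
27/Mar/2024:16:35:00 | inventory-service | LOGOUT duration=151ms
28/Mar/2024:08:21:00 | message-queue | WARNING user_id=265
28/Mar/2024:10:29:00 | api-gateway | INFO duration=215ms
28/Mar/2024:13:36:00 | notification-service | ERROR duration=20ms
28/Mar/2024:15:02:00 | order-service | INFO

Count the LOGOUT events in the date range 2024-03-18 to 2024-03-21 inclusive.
8

To filter by date range:

1. Date range: 2024-03-18 through 2024-03-21, both dates inclusive
2. Filter for LOGOUT events whose date falls in this range
3. Count matching events: 8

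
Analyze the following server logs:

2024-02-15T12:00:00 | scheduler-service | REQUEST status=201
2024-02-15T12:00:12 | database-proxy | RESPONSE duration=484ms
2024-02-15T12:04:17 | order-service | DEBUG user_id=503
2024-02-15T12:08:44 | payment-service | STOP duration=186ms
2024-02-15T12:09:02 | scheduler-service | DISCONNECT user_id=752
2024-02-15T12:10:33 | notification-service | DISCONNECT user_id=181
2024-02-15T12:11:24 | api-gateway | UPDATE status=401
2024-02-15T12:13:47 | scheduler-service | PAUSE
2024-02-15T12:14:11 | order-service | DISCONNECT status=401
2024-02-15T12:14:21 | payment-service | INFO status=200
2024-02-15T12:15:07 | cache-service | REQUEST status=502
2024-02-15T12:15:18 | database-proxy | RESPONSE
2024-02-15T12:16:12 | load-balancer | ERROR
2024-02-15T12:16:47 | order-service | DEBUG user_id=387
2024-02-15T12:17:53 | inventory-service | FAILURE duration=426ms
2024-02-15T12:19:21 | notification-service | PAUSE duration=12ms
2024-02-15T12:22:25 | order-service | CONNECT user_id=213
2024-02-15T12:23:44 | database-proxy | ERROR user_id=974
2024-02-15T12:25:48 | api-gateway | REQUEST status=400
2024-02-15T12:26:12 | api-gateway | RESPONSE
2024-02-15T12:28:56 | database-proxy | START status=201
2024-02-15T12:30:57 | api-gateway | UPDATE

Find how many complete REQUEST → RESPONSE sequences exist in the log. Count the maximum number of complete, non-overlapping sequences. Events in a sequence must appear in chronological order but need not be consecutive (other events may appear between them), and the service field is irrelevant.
3

To count sequences:

1. Look for pattern: REQUEST → RESPONSE
2. Greedily scan the log in chronological order, matching each sequence element in turn (ignoring service)
3. Each time the full pattern completes, increment the count and restart matching from the next event
4. Complete non-overlapping sequences found: 3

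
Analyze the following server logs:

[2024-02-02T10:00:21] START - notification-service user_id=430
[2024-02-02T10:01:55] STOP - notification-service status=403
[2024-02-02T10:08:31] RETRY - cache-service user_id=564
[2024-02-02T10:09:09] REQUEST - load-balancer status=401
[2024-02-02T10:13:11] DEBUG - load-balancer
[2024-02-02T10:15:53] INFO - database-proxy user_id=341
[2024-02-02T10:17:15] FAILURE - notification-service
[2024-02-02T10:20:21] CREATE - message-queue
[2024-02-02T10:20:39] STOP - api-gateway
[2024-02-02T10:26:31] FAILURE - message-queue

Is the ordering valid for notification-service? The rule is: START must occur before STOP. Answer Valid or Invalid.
Valid

To validate ordering:

1. Required order: START → STOP
2. Rule: START must occur before STOP
3. Check actual order of events for notification-service
4. Result: Valid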